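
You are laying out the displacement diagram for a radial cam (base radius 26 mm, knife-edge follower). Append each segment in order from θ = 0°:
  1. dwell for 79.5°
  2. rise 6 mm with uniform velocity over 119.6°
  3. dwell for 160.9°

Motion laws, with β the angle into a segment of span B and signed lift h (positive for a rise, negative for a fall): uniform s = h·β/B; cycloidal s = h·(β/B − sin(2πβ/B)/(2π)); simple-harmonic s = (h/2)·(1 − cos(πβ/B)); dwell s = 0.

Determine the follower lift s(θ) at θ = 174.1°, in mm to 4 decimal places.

seg 1 [0°–79.5°] dwell: s stays 0.0000
seg 2 [79.5°–199.1°] uniform, h=6: θ=174.1° here. β=94.6, B=119.6. 6·94.6/119.6 = 4.7458 → s = 4.7458

4.7458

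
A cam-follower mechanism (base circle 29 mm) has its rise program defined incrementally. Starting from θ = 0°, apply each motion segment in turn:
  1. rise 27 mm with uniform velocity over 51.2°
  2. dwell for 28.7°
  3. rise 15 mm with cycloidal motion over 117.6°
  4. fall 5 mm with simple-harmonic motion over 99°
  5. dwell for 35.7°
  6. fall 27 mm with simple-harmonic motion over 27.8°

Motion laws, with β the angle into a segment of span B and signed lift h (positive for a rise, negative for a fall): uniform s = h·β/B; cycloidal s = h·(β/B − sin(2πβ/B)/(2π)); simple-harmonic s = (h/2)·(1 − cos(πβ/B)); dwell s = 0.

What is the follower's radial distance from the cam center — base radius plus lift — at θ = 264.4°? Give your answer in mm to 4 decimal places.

seg 1 [0°–51.2°] uniform, h=27: full span → s += 27 → s = 27.0000
seg 2 [51.2°–79.9°] dwell: s stays 27.0000
seg 3 [79.9°–197.5°] cycloidal, h=15: full span → s += 15 → s = 42.0000
seg 4 [197.5°–296.5°] simple-harmonic, h=-5: θ=264.4° here. β=66.9, B=99. -5/2·(1 − cos(π·0.6758)) = -3.8113 → s = 38.1887
radial distance = base radius + s = 29 + 38.1887 = 67.1887

67.1887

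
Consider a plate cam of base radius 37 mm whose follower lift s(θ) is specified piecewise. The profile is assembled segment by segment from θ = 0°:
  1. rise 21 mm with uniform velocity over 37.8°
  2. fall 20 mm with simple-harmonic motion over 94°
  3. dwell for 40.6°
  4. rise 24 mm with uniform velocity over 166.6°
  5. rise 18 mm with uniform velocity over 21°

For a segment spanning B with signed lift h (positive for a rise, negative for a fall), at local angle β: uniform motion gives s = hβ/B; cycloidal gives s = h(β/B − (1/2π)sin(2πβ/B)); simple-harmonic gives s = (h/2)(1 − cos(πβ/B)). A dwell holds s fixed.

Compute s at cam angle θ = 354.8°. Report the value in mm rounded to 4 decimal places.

seg 1 [0°–37.8°] uniform, h=21: full span → s += 21 → s = 21.0000
seg 2 [37.8°–131.8°] simple-harmonic, h=-20: full span → s += -20 → s = 1.0000
seg 3 [131.8°–172.4°] dwell: s stays 1.0000
seg 4 [172.4°–339°] uniform, h=24: full span → s += 24 → s = 25.0000
seg 5 [339°–360°] uniform, h=18: θ=354.8° here. β=15.8, B=21. 18·15.8/21 = 13.5429 → s = 38.5429

38.5429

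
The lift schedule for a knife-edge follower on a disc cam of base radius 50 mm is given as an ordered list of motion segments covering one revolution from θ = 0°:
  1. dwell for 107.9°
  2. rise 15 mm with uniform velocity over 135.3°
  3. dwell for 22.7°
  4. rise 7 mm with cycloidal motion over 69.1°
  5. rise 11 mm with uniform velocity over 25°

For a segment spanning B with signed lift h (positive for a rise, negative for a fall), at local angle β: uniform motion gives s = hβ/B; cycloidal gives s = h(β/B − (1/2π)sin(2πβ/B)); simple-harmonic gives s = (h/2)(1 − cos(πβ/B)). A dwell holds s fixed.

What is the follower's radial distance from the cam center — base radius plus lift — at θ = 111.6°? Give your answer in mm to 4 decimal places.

seg 1 [0°–107.9°] dwell: s stays 0.0000
seg 2 [107.9°–243.2°] uniform, h=15: θ=111.6° here. β=3.7, B=135.3. 15·3.7/135.3 = 0.4102 → s = 0.4102
radial distance = base radius + s = 50 + 0.4102 = 50.4102

50.4102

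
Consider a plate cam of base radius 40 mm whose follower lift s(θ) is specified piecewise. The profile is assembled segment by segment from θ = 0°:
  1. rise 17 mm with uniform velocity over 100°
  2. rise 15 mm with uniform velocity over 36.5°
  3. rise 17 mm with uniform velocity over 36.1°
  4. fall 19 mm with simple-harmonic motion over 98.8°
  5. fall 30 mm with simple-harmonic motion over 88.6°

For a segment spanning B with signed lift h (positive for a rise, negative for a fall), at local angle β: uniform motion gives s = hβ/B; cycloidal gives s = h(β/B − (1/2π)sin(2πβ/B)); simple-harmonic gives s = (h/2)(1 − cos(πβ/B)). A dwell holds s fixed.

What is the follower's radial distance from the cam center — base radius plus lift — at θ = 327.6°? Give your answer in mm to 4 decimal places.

seg 1 [0°–100°] uniform, h=17: full span → s += 17 → s = 17.0000
seg 2 [100°–136.5°] uniform, h=15: full span → s += 15 → s = 32.0000
seg 3 [136.5°–172.6°] uniform, h=17: full span → s += 17 → s = 49.0000
seg 4 [172.6°–271.4°] simple-harmonic, h=-19: full span → s += -19 → s = 30.0000
seg 5 [271.4°–360°] simple-harmonic, h=-30: θ=327.6° here. β=56.2, B=88.6. -30/2·(1 − cos(π·0.6343)) = -21.1431 → s = 8.8569
radial distance = base radius + s = 40 + 8.8569 = 48.8569

48.8569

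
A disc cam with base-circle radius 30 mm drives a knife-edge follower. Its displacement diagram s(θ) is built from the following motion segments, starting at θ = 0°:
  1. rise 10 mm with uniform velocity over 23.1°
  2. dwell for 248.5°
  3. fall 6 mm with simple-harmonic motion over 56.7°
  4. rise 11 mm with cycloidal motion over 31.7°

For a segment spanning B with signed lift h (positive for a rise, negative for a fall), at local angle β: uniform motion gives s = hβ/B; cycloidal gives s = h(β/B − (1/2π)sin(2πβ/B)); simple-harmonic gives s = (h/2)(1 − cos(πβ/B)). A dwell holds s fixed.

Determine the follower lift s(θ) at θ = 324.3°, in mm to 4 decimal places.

seg 1 [0°–23.1°] uniform, h=10: full span → s += 10 → s = 10.0000
seg 2 [23.1°–271.6°] dwell: s stays 10.0000
seg 3 [271.6°–328.3°] simple-harmonic, h=-6: θ=324.3° here. β=52.7, B=56.7. -6/2·(1 − cos(π·0.9295)) = -5.9266 → s = 4.0734

4.0734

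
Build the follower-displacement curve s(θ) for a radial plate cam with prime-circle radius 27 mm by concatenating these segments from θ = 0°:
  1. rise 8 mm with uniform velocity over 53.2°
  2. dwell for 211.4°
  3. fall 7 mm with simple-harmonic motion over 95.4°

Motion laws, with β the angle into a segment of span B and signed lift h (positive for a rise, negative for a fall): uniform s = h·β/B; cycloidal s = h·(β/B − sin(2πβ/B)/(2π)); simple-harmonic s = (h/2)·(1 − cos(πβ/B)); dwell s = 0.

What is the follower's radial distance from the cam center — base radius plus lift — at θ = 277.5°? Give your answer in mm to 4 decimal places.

seg 1 [0°–53.2°] uniform, h=8: full span → s += 8 → s = 8.0000
seg 2 [53.2°–264.6°] dwell: s stays 8.0000
seg 3 [264.6°–360°] simple-harmonic, h=-7: θ=277.5° here. β=12.9, B=95.4. -7/2·(1 − cos(π·0.1352)) = -0.3111 → s = 7.6889
radial distance = base radius + s = 27 + 7.6889 = 34.6889

34.6889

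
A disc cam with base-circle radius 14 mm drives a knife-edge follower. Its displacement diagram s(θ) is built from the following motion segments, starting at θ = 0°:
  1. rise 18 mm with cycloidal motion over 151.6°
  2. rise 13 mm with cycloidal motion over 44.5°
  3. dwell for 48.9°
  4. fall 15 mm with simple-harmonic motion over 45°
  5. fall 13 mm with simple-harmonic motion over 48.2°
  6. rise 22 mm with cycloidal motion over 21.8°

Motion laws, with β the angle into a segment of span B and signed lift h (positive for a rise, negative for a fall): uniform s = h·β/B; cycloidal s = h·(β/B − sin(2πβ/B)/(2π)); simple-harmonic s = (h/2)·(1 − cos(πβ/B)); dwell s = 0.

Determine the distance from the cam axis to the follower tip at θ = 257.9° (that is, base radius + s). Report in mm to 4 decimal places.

seg 1 [0°–151.6°] cycloidal, h=18: full span → s += 18 → s = 18.0000
seg 2 [151.6°–196.1°] cycloidal, h=13: full span → s += 13 → s = 31.0000
seg 3 [196.1°–245°] dwell: s stays 31.0000
seg 4 [245°–290°] simple-harmonic, h=-15: θ=257.9° here. β=12.9, B=45. -15/2·(1 − cos(π·0.2867)) = -2.8414 → s = 28.1586
radial distance = base radius + s = 14 + 28.1586 = 42.1586

42.1586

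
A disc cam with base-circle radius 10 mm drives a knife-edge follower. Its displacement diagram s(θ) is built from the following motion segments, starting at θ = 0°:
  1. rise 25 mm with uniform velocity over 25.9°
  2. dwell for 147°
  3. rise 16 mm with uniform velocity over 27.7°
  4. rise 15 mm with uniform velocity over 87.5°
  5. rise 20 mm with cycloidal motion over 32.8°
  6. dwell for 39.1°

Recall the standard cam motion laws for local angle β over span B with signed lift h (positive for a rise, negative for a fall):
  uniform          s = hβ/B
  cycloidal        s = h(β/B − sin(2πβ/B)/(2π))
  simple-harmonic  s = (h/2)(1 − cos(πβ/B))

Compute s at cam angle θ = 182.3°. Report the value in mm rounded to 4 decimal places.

seg 1 [0°–25.9°] uniform, h=25: full span → s += 25 → s = 25.0000
seg 2 [25.9°–172.9°] dwell: s stays 25.0000
seg 3 [172.9°–200.6°] uniform, h=16: θ=182.3° here. β=9.4, B=27.7. 16·9.4/27.7 = 5.4296 → s = 30.4296

30.4296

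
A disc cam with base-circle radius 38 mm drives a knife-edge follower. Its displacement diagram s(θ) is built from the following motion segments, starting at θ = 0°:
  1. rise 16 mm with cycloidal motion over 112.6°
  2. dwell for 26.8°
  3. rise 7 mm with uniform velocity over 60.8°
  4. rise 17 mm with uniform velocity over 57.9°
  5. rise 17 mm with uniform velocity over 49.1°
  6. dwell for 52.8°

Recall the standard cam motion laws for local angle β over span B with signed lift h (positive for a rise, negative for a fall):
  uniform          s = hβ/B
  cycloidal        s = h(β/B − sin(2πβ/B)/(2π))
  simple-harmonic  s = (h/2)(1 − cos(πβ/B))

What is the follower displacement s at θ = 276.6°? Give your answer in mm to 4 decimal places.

seg 1 [0°–112.6°] cycloidal, h=16: full span → s += 16 → s = 16.0000
seg 2 [112.6°–139.4°] dwell: s stays 16.0000
seg 3 [139.4°–200.2°] uniform, h=7: full span → s += 7 → s = 23.0000
seg 4 [200.2°–258.1°] uniform, h=17: full span → s += 17 → s = 40.0000
seg 5 [258.1°–307.2°] uniform, h=17: θ=276.6° here. β=18.5, B=49.1. 17·18.5/49.1 = 6.4053 → s = 46.4053

46.4053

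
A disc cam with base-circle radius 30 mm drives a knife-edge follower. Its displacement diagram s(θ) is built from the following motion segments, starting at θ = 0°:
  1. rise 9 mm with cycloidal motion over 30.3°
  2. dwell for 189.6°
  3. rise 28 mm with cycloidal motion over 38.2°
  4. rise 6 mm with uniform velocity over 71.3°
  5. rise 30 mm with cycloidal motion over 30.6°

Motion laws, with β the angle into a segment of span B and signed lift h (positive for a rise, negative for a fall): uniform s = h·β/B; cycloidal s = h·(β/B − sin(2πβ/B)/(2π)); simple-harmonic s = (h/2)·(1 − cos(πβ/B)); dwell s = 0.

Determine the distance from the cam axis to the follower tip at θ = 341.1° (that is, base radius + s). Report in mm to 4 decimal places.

seg 1 [0°–30.3°] cycloidal, h=9: full span → s += 9 → s = 9.0000
seg 2 [30.3°–219.9°] dwell: s stays 9.0000
seg 3 [219.9°–258.1°] cycloidal, h=28: full span → s += 28 → s = 37.0000
seg 4 [258.1°–329.4°] uniform, h=6: full span → s += 6 → s = 43.0000
seg 5 [329.4°–360°] cycloidal, h=30: θ=341.1° here. β=11.7, B=30.6. 30·(0.3824 − sin(2π·0.3824)/(2π)) = 8.2539 → s = 51.2539
radial distance = base radius + s = 30 + 51.2539 = 81.2539

81.2539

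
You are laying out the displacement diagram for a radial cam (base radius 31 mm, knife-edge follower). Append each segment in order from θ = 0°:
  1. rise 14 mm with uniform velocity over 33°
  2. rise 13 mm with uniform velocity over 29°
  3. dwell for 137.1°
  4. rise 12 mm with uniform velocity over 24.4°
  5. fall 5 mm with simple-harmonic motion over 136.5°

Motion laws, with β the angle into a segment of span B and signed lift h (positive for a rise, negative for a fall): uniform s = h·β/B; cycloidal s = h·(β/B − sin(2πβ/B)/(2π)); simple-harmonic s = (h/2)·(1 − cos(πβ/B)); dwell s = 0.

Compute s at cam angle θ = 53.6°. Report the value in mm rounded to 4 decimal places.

seg 1 [0°–33°] uniform, h=14: full span → s += 14 → s = 14.0000
seg 2 [33°–62°] uniform, h=13: θ=53.6° here. β=20.6, B=29. 13·20.6/29 = 9.2345 → s = 23.2345

23.2345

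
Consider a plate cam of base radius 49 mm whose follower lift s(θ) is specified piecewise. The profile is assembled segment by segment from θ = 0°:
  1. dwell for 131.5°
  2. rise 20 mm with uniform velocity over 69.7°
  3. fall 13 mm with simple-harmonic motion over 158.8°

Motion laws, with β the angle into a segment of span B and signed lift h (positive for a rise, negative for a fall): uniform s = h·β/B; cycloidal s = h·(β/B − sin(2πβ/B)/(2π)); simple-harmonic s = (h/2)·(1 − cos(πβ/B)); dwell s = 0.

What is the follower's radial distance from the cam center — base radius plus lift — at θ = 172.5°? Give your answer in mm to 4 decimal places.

seg 1 [0°–131.5°] dwell: s stays 0.0000
seg 2 [131.5°–201.2°] uniform, h=20: θ=172.5° here. β=41, B=69.7. 20·41/69.7 = 11.7647 → s = 11.7647
radial distance = base radius + s = 49 + 11.7647 = 60.7647

60.7647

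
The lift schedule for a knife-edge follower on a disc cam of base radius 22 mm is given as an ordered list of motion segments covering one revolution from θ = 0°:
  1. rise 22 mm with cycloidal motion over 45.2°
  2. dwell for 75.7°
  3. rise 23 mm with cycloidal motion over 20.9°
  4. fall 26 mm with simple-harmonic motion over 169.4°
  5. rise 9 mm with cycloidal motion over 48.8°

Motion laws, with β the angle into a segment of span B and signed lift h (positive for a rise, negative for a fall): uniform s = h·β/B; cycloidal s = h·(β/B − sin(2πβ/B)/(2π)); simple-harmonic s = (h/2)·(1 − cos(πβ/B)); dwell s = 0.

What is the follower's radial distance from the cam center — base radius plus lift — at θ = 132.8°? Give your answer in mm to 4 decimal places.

seg 1 [0°–45.2°] cycloidal, h=22: full span → s += 22 → s = 22.0000
seg 2 [45.2°–120.9°] dwell: s stays 22.0000
seg 3 [120.9°–141.8°] cycloidal, h=23: θ=132.8° here. β=11.9, B=20.9. 23·(0.5694 − sin(2π·0.5694)/(2π)) = 14.6413 → s = 36.6413
radial distance = base radius + s = 22 + 36.6413 = 58.6413

58.6413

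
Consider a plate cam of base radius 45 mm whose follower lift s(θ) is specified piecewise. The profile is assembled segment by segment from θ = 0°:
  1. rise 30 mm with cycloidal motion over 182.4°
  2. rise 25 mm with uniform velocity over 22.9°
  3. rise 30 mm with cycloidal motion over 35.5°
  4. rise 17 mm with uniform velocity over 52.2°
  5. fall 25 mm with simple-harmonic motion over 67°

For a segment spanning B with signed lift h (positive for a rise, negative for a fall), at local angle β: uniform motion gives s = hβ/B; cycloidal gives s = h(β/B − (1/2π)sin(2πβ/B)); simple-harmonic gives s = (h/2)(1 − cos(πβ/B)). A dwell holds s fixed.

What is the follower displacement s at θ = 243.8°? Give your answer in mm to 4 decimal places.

seg 1 [0°–182.4°] cycloidal, h=30: full span → s += 30 → s = 30.0000
seg 2 [182.4°–205.3°] uniform, h=25: full span → s += 25 → s = 55.0000
seg 3 [205.3°–240.8°] cycloidal, h=30: full span → s += 30 → s = 85.0000
seg 4 [240.8°–293°] uniform, h=17: θ=243.8° here. β=3, B=52.2. 17·3/52.2 = 0.9770 → s = 85.9770

85.9770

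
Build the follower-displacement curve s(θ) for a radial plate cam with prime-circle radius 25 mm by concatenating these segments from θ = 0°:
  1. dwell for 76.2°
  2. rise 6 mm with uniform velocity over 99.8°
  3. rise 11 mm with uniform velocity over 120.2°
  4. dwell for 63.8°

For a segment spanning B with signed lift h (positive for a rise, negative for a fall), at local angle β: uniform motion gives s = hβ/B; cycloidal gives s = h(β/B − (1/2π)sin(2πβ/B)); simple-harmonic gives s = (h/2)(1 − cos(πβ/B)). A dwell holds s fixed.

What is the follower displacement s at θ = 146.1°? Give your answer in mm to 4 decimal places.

seg 1 [0°–76.2°] dwell: s stays 0.0000
seg 2 [76.2°–176°] uniform, h=6: θ=146.1° here. β=69.9, B=99.8. 6·69.9/99.8 = 4.2024 → s = 4.2024

4.2024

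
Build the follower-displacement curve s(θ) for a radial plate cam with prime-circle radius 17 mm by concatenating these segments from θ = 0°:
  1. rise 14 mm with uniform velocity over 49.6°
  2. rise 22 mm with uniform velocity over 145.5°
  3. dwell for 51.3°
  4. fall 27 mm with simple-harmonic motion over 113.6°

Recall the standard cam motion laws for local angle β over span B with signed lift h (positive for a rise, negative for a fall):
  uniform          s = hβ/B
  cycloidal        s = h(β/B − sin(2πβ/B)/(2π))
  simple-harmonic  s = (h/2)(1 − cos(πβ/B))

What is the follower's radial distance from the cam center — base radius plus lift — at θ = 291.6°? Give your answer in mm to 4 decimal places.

seg 1 [0°–49.6°] uniform, h=14: full span → s += 14 → s = 14.0000
seg 2 [49.6°–195.1°] uniform, h=22: full span → s += 22 → s = 36.0000
seg 3 [195.1°–246.4°] dwell: s stays 36.0000
seg 4 [246.4°–360°] simple-harmonic, h=-27: θ=291.6° here. β=45.2, B=113.6. -27/2·(1 − cos(π·0.3979)) = -9.2431 → s = 26.7569
radial distance = base radius + s = 17 + 26.7569 = 43.7569

43.7569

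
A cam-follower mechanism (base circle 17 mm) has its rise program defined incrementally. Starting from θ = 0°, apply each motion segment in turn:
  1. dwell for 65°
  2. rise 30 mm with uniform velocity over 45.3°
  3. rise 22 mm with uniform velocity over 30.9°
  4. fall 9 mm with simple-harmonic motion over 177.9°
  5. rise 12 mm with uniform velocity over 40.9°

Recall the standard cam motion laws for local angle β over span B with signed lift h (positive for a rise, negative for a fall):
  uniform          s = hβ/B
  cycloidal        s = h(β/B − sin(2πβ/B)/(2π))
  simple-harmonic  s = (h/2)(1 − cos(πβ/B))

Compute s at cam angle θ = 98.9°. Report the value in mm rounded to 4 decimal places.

seg 1 [0°–65°] dwell: s stays 0.0000
seg 2 [65°–110.3°] uniform, h=30: θ=98.9° here. β=33.9, B=45.3. 30·33.9/45.3 = 22.4503 → s = 22.4503

22.4503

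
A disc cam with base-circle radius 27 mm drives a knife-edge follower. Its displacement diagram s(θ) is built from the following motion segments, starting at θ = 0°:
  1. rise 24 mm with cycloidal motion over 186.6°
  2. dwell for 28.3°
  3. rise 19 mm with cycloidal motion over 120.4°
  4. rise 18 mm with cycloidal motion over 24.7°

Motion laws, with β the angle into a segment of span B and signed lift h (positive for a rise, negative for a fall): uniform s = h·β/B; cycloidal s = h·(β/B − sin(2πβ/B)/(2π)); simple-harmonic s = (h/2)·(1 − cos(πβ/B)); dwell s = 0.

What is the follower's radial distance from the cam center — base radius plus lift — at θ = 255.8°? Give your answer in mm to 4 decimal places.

seg 1 [0°–186.6°] cycloidal, h=24: full span → s += 24 → s = 24.0000
seg 2 [186.6°–214.9°] dwell: s stays 24.0000
seg 3 [214.9°–335.3°] cycloidal, h=19: θ=255.8° here. β=40.9, B=120.4. 19·(0.3397 − sin(2π·0.3397)/(2π)) = 3.8981 → s = 27.8981
radial distance = base radius + s = 27 + 27.8981 = 54.8981

54.8981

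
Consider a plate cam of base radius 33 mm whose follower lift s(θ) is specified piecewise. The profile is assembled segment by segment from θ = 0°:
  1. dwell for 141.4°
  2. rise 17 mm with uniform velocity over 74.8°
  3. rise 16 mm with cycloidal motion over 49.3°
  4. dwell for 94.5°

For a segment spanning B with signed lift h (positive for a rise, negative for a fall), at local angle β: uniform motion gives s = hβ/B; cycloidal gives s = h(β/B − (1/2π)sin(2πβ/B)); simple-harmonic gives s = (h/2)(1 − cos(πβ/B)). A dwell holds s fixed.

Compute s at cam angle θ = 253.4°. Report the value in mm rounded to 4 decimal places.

seg 1 [0°–141.4°] dwell: s stays 0.0000
seg 2 [141.4°–216.2°] uniform, h=17: full span → s += 17 → s = 17.0000
seg 3 [216.2°–265.5°] cycloidal, h=16: θ=253.4° here. β=37.2, B=49.3. 16·(0.7546 − sin(2π·0.7546)/(2π)) = 14.6185 → s = 31.6185

31.6185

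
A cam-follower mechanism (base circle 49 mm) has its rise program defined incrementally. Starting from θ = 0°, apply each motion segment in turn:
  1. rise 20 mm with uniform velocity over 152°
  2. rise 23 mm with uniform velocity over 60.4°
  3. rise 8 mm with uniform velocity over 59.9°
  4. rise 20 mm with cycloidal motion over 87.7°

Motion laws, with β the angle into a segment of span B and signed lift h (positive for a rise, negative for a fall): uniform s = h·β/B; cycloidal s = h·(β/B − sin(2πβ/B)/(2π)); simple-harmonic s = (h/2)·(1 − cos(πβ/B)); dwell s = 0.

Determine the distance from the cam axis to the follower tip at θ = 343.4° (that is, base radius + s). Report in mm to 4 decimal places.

seg 1 [0°–152°] uniform, h=20: full span → s += 20 → s = 20.0000
seg 2 [152°–212.4°] uniform, h=23: full span → s += 23 → s = 43.0000
seg 3 [212.4°–272.3°] uniform, h=8: full span → s += 8 → s = 51.0000
seg 4 [272.3°–360°] cycloidal, h=20: θ=343.4° here. β=71.1, B=87.7. 20·(0.8107 − sin(2π·0.8107)/(2π)) = 19.1686 → s = 70.1686
radial distance = base radius + s = 49 + 70.1686 = 119.1686

119.1686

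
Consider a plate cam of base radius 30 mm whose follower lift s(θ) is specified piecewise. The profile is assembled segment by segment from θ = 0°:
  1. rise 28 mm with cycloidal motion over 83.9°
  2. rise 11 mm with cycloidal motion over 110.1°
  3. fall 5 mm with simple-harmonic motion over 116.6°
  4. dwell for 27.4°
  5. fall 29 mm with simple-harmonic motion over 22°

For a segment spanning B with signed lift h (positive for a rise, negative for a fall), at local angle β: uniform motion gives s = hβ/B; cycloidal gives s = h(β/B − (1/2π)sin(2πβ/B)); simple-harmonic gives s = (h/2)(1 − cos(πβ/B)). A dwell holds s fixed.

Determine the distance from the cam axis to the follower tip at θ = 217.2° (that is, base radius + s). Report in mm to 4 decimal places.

seg 1 [0°–83.9°] cycloidal, h=28: full span → s += 28 → s = 28.0000
seg 2 [83.9°–194°] cycloidal, h=11: full span → s += 11 → s = 39.0000
seg 3 [194°–310.6°] simple-harmonic, h=-5: θ=217.2° here. β=23.2, B=116.6. -5/2·(1 − cos(π·0.1990)) = -0.4727 → s = 38.5273
radial distance = base radius + s = 30 + 38.5273 = 68.5273

68.5273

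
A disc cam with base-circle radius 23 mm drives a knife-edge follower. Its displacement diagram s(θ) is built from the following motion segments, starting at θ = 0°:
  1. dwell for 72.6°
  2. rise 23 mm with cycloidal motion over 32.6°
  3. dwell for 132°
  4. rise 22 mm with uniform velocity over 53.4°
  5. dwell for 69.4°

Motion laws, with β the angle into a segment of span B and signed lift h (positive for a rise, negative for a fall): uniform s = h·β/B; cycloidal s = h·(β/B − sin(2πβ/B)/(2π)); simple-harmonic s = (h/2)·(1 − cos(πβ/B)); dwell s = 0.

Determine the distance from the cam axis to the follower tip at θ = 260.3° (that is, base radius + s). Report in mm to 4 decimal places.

seg 1 [0°–72.6°] dwell: s stays 0.0000
seg 2 [72.6°–105.2°] cycloidal, h=23: full span → s += 23 → s = 23.0000
seg 3 [105.2°–237.2°] dwell: s stays 23.0000
seg 4 [237.2°–290.6°] uniform, h=22: θ=260.3° here. β=23.1, B=53.4. 22·23.1/53.4 = 9.5169 → s = 32.5169
radial distance = base radius + s = 23 + 32.5169 = 55.5169

55.5169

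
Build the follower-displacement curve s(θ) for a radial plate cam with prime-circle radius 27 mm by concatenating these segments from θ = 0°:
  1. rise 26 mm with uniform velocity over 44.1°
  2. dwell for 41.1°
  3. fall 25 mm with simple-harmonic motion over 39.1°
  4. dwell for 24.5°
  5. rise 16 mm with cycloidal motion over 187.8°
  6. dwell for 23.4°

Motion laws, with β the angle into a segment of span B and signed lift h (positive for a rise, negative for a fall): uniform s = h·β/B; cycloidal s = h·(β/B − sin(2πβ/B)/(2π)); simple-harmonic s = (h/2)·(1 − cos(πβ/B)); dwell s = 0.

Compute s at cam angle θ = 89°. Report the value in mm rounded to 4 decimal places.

seg 1 [0°–44.1°] uniform, h=26: full span → s += 26 → s = 26.0000
seg 2 [44.1°–85.2°] dwell: s stays 26.0000
seg 3 [85.2°–124.3°] simple-harmonic, h=-25: θ=89° here. β=3.8, B=39.1. -25/2·(1 − cos(π·0.0972)) = -0.5781 → s = 25.4219

25.4219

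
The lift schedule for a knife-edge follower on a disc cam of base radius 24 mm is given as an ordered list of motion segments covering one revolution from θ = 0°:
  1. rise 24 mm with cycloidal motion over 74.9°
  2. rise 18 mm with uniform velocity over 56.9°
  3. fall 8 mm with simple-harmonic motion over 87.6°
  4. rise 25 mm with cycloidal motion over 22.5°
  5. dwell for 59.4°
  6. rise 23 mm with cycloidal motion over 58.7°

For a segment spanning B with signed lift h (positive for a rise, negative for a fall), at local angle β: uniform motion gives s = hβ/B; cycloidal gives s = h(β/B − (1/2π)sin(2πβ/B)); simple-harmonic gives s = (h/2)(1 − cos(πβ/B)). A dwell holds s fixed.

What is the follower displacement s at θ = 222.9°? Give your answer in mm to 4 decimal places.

seg 1 [0°–74.9°] cycloidal, h=24: full span → s += 24 → s = 24.0000
seg 2 [74.9°–131.8°] uniform, h=18: full span → s += 18 → s = 42.0000
seg 3 [131.8°–219.4°] simple-harmonic, h=-8: full span → s += -8 → s = 34.0000
seg 4 [219.4°–241.9°] cycloidal, h=25: θ=222.9° here. β=3.5, B=22.5. 25·(0.1556 − sin(2π·0.1556)/(2π)) = 0.5903 → s = 34.5903

34.5903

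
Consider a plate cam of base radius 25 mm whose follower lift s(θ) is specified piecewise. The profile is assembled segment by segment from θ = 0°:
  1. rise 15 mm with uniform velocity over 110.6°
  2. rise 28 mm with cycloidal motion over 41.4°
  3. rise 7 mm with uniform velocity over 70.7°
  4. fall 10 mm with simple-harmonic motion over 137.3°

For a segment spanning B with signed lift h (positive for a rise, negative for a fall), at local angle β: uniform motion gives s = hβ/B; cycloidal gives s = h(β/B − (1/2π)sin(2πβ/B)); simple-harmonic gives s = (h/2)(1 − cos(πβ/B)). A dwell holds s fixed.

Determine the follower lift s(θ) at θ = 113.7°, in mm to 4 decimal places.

seg 1 [0°–110.6°] uniform, h=15: full span → s += 15 → s = 15.0000
seg 2 [110.6°–152°] cycloidal, h=28: θ=113.7° here. β=3.1, B=41.4. 28·(0.0749 − sin(2π·0.0749)/(2π)) = 0.0765 → s = 15.0765

15.0765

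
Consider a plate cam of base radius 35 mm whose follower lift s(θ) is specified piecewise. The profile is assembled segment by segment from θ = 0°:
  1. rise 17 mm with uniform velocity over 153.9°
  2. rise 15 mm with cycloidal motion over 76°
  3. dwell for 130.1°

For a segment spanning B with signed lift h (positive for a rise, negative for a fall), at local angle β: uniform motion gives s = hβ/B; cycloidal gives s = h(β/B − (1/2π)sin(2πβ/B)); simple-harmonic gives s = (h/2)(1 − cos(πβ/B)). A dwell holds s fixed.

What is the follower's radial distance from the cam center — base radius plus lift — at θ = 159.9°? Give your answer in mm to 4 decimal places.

seg 1 [0°–153.9°] uniform, h=17: full span → s += 17 → s = 17.0000
seg 2 [153.9°–229.9°] cycloidal, h=15: θ=159.9° here. β=6, B=76. 15·(0.0789 − sin(2π·0.0789)/(2π)) = 0.0480 → s = 17.0480
radial distance = base radius + s = 35 + 17.0480 = 52.0480

52.0480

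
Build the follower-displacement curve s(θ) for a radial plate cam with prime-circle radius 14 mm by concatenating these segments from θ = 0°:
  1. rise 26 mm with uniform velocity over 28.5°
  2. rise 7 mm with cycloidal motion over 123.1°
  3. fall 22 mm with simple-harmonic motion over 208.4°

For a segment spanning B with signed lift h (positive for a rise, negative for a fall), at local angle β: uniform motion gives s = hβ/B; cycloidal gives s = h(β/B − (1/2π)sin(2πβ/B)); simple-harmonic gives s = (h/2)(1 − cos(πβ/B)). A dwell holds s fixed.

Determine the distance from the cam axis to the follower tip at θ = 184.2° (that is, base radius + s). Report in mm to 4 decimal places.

seg 1 [0°–28.5°] uniform, h=26: full span → s += 26 → s = 26.0000
seg 2 [28.5°–151.6°] cycloidal, h=7: full span → s += 7 → s = 33.0000
seg 3 [151.6°–360°] simple-harmonic, h=-22: θ=184.2° here. β=32.6, B=208.4. -22/2·(1 − cos(π·0.1564)) = -1.3018 → s = 31.6982
radial distance = base radius + s = 14 + 31.6982 = 45.6982

45.6982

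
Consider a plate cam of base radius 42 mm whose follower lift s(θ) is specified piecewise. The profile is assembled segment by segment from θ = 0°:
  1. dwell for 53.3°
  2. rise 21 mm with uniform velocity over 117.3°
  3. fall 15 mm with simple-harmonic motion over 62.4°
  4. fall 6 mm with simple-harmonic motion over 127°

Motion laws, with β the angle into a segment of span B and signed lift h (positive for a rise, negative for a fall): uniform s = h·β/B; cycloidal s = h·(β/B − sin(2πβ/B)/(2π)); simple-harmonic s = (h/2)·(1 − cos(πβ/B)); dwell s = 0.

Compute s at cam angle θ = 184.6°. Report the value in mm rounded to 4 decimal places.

seg 1 [0°–53.3°] dwell: s stays 0.0000
seg 2 [53.3°–170.6°] uniform, h=21: full span → s += 21 → s = 21.0000
seg 3 [170.6°–233°] simple-harmonic, h=-15: θ=184.6° here. β=14, B=62.4. -15/2·(1 − cos(π·0.2244)) = -1.7872 → s = 19.2128

19.2128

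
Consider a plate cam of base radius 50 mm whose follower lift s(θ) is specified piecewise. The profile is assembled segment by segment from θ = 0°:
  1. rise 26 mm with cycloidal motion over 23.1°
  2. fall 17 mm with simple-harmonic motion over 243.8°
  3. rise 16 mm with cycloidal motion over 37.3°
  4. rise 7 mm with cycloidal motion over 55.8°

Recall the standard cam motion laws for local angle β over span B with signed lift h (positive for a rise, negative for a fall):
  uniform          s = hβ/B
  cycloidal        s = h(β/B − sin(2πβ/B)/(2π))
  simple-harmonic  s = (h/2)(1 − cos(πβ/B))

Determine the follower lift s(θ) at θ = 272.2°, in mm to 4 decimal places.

seg 1 [0°–23.1°] cycloidal, h=26: full span → s += 26 → s = 26.0000
seg 2 [23.1°–266.9°] simple-harmonic, h=-17: full span → s += -17 → s = 9.0000
seg 3 [266.9°–304.2°] cycloidal, h=16: θ=272.2° here. β=5.3, B=37.3. 16·(0.1421 − sin(2π·0.1421)/(2π)) = 0.2902 → s = 9.2902

9.2902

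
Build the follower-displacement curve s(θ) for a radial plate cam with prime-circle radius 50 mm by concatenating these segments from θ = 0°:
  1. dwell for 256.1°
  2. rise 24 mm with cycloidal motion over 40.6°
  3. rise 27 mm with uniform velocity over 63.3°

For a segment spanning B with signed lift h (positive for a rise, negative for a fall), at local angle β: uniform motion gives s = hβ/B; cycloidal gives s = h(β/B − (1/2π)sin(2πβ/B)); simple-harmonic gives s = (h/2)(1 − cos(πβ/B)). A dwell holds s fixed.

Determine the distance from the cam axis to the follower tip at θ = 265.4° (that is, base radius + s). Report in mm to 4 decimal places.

seg 1 [0°–256.1°] dwell: s stays 0.0000
seg 2 [256.1°–296.7°] cycloidal, h=24: θ=265.4° here. β=9.3, B=40.6. 24·(0.2291 − sin(2π·0.2291)/(2π)) = 1.7108 → s = 1.7108
radial distance = base radius + s = 50 + 1.7108 = 51.7108

51.7108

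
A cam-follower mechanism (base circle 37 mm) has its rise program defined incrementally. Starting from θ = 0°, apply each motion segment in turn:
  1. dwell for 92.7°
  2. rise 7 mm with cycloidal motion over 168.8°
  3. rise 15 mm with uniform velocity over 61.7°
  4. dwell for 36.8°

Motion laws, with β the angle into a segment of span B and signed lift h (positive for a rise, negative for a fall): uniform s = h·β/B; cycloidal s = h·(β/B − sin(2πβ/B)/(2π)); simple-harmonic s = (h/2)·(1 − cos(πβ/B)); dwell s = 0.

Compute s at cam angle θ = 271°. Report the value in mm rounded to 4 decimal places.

seg 1 [0°–92.7°] dwell: s stays 0.0000
seg 2 [92.7°–261.5°] cycloidal, h=7: full span → s += 7 → s = 7.0000
seg 3 [261.5°–323.2°] uniform, h=15: θ=271° here. β=9.5, B=61.7. 15·9.5/61.7 = 2.3096 → s = 9.3096

9.3096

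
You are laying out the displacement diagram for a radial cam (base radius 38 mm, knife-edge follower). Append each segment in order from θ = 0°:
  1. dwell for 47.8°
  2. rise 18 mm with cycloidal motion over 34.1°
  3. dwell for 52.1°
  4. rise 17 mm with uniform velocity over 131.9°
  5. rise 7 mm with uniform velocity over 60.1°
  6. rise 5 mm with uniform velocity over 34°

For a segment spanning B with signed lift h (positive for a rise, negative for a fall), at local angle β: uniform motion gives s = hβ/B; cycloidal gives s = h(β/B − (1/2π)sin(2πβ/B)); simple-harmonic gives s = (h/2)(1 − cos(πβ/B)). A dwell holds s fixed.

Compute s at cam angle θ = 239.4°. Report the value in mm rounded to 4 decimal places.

seg 1 [0°–47.8°] dwell: s stays 0.0000
seg 2 [47.8°–81.9°] cycloidal, h=18: full span → s += 18 → s = 18.0000
seg 3 [81.9°–134°] dwell: s stays 18.0000
seg 4 [134°–265.9°] uniform, h=17: θ=239.4° here. β=105.4, B=131.9. 17·105.4/131.9 = 13.5845 → s = 31.5845

31.5845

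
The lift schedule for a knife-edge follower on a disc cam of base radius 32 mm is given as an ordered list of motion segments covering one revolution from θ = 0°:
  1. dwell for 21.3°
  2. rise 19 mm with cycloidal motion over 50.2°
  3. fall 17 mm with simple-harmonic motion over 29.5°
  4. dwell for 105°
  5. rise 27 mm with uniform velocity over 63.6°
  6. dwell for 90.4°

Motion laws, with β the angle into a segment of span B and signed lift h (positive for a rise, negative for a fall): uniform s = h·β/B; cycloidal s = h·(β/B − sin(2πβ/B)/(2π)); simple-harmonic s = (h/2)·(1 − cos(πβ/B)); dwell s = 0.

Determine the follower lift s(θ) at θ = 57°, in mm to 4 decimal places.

seg 1 [0°–21.3°] dwell: s stays 0.0000
seg 2 [21.3°–71.5°] cycloidal, h=19: θ=57° here. β=35.7, B=50.2. 19·(0.7112 − sin(2π·0.7112)/(2π)) = 16.4463 → s = 16.4463

16.4463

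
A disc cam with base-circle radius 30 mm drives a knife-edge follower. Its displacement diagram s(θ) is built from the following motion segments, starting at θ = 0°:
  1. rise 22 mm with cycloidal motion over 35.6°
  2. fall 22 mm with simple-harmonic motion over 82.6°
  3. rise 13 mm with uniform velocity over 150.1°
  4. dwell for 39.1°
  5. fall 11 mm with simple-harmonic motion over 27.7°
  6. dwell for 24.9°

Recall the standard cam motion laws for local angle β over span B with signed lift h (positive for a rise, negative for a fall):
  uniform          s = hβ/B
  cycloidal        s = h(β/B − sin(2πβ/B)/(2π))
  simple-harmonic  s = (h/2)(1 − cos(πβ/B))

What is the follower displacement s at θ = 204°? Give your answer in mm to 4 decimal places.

seg 1 [0°–35.6°] cycloidal, h=22: full span → s += 22 → s = 22.0000
seg 2 [35.6°–118.2°] simple-harmonic, h=-22: full span → s += -22 → s = 0.0000
seg 3 [118.2°–268.3°] uniform, h=13: θ=204° here. β=85.8, B=150.1. 13·85.8/150.1 = 7.4310 → s = 7.4310

7.4310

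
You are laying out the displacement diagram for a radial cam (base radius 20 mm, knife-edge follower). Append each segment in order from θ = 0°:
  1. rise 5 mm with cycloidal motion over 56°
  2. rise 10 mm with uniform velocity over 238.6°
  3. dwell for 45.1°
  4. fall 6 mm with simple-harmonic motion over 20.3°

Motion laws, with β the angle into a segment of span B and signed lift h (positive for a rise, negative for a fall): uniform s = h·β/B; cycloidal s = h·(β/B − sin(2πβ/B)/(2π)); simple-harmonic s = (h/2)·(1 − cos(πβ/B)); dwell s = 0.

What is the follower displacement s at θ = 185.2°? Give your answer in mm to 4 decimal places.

seg 1 [0°–56°] cycloidal, h=5: full span → s += 5 → s = 5.0000
seg 2 [56°–294.6°] uniform, h=10: θ=185.2° here. β=129.2, B=238.6. 10·129.2/238.6 = 5.4149 → s = 10.4149

10.4149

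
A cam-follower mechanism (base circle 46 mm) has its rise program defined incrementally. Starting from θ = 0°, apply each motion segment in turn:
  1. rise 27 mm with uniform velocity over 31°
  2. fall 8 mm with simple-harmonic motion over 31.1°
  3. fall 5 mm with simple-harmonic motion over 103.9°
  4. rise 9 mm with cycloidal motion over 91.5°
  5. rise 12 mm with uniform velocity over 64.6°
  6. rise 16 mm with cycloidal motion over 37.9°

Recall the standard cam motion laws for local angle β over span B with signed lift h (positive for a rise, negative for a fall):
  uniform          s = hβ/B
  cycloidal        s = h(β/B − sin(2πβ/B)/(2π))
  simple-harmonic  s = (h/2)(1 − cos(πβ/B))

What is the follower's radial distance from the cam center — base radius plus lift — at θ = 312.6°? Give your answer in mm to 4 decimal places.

seg 1 [0°–31°] uniform, h=27: full span → s += 27 → s = 27.0000
seg 2 [31°–62.1°] simple-harmonic, h=-8: full span → s += -8 → s = 19.0000
seg 3 [62.1°–166°] simple-harmonic, h=-5: full span → s += -5 → s = 14.0000
seg 4 [166°–257.5°] cycloidal, h=9: full span → s += 9 → s = 23.0000
seg 5 [257.5°–322.1°] uniform, h=12: θ=312.6° here. β=55.1, B=64.6. 12·55.1/64.6 = 10.2353 → s = 33.2353
radial distance = base radius + s = 46 + 33.2353 = 79.2353

79.2353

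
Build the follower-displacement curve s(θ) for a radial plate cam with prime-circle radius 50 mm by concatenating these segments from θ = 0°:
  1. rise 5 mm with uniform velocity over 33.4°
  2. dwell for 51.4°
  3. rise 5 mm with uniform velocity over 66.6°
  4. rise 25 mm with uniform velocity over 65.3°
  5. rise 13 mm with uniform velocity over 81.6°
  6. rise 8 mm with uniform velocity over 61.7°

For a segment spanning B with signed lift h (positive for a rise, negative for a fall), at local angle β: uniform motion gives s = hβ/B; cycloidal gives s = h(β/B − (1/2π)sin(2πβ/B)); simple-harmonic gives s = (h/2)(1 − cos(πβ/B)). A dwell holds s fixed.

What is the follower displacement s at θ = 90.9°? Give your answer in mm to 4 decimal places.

seg 1 [0°–33.4°] uniform, h=5: full span → s += 5 → s = 5.0000
seg 2 [33.4°–84.8°] dwell: s stays 5.0000
seg 3 [84.8°–151.4°] uniform, h=5: θ=90.9° here. β=6.1, B=66.6. 5·6.1/66.6 = 0.4580 → s = 5.4580

5.4580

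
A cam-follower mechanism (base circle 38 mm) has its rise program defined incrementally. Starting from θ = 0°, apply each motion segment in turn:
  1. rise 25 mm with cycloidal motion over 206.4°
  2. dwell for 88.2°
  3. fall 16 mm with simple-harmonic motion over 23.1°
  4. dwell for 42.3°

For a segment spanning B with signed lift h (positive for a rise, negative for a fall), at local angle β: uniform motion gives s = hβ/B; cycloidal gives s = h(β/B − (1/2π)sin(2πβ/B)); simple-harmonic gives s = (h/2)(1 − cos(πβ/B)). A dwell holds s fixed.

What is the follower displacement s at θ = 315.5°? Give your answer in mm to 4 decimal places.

seg 1 [0°–206.4°] cycloidal, h=25: full span → s += 25 → s = 25.0000
seg 2 [206.4°–294.6°] dwell: s stays 25.0000
seg 3 [294.6°–317.7°] simple-harmonic, h=-16: θ=315.5° here. β=20.9, B=23.1. -16/2·(1 − cos(π·0.9048)) = -15.6446 → s = 9.3554

9.3554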